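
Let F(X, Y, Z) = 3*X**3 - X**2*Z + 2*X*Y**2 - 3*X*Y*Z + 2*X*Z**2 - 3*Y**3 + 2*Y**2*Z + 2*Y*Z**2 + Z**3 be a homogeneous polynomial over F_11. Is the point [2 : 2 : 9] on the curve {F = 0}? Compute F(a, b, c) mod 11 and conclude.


F(2,2,9) ≡ 1 (mod 11); P is NOT on the curve.

Evaluate F(2, 2, 9) term-by-term (mod 11).
  3*X**3 ↦ 3·8·1·1 = 24
  -X**2*Z ↦ -1·4·1·9 = -36
  2*X*Y**2 ↦ 2·2·4·1 = 16
  -3*X*Y*Z ↦ -3·2·2·9 = -108
  2*X*Z**2 ↦ 2·2·1·81 = 324
  -3*Y**3 ↦ -3·1·8·1 = -24
  2*Y**2*Z ↦ 2·1·4·9 = 72
  2*Y*Z**2 ↦ 2·1·2·81 = 324
  Z**3 ↦ 1·1·1·729 = 729
Sum: F(2, 2, 9) = (24) + (-36) + (16) + (-108) + (324) + (-24) + (72) + (324) + (729) = 1321.
Reducing mod 11: 1321 ≡ 1 (mod 11).
Since F(a, b, c) ≡ 1 ≠ 0 (mod 11), P does NOT lie on the curve.


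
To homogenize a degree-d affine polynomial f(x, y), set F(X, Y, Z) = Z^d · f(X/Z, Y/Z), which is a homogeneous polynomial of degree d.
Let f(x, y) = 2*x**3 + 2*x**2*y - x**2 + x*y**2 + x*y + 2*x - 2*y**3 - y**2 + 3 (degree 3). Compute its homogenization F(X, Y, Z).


F(X, Y, Z) = 2*X**3 + 2*X**2*Y - X**2*Z + X*Y**2 + X*Y*Z + 2*X*Z**2 - 2*Y**3 - Y**2*Z + 3*Z**3

deg(f) = 3.
Substitute x = X/Z, y = Y/Z into f, then multiply by Z^3.
  monomial 2·x^3·y^0 ↦ 2·X^3·Y^0·Z^0.
  monomial 2·x^2·y^1 ↦ 2·X^2·Y^1·Z^0.
  monomial -1·x^2·y^0 ↦ -1·X^2·Y^0·Z^1.
  monomial 1·x^1·y^2 ↦ 1·X^1·Y^2·Z^0.
  monomial 1·x^1·y^1 ↦ 1·X^1·Y^1·Z^1.
  monomial 2·x^1·y^0 ↦ 2·X^1·Y^0·Z^2.
  monomial -2·x^0·y^3 ↦ -2·X^0·Y^3·Z^0.
  monomial -1·x^0·y^2 ↦ -1·X^0·Y^2·Z^1.
  monomial 3·x^0·y^0 ↦ 3·X^0·Y^0·Z^3.
Collecting: F(X, Y, Z) = 2*X**3 + 2*X**2*Y - X**2*Z + X*Y**2 + X*Y*Z + 2*X*Z**2 - 2*Y**3 - Y**2*Z + 3*Z**3.


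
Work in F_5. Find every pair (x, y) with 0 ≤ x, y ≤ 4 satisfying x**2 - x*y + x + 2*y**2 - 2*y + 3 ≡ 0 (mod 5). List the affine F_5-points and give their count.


Affine F_5-points: {(0, 3), (1, 0), (1, 4), (2, 3), (2, 4), (3, 0)}; count = 6.

For each of the 25 pairs (x, y) ∈ F_5², evaluate f(x, y) mod 5. Record the zeros.
  x = 0: [0↦3, 1↦3, 2↦2, 3↦0, 4↦2]  zeros at y ∈ {3}
  x = 1: [0↦0, 1↦4, 2↦2, 3↦4, 4↦0]  zeros at y ∈ {0, 4}
  x = 2: [0↦4, 1↦2, 2↦4, 3↦0, 4↦0]  zeros at y ∈ {3, 4}
  x = 3: [0↦0, 1↦2, 2↦3, 3↦3, 4↦2]  zeros at y ∈ {0}
  x = 4: [0↦3, 1↦4, 2↦4, 3↦3, 4↦1]  zeros at y ∈ ∅
Collecting zeros: affine points = {(0, 3), (1, 0), (1, 4), (2, 3), (2, 4), (3, 0)}.
Total count |C(F_5)_aff| = 6.


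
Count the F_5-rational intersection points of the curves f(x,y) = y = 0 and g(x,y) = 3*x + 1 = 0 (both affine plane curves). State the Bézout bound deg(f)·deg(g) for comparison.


Common zeros: {(3, 0)}; count = 1; Bézout bound = 1.

deg(f) = 1, deg(g) = 1, so Bézout bound = 1.
Scan x ∈ F_5. For each x, list the y ∈ F_5 with f(x, y) ≡ 0 and those with g(x, y) ≡ 0 (mod 5); the common zeros in that column are the intersection.
  x = 0: f ≡ 0 at y ∈ {0}; g ≡ 0 at y ∈ ∅; common: ∅.
  x = 1: f ≡ 0 at y ∈ {0}; g ≡ 0 at y ∈ ∅; common: ∅.
  x = 2: f ≡ 0 at y ∈ {0}; g ≡ 0 at y ∈ ∅; common: ∅.
  x = 3: f ≡ 0 at y ∈ {0}; g ≡ 0 at y ∈ {0, 1, 2, 3, 4}; common: {0}.
  x = 4: f ≡ 0 at y ∈ {0}; g ≡ 0 at y ∈ ∅; common: ∅.
Collecting: common zeros = {(3, 0)}, so the count is 1.
Comparison with the Bézout bound: 1 ≤ 1 = deg(f)·deg(g), as expected for curves with no common component (the bound is attained).


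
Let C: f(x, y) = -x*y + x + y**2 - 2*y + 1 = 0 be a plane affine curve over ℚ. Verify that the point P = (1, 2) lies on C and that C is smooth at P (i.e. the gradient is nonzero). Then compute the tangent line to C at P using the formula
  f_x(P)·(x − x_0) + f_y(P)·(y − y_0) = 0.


Tangent line at P: -x + y - 1 = 0.

Step 1: f(1, 2) = 0, so P lies on C.
Step 2: partial derivatives
  f_x(x, y) = 1 - y, f_y(x, y) = -x + 2*y - 2.
  f_x(P) = -1, f_y(P) = 1 (gradient nonzero, so P is smooth).
Step 3: tangent line at P: -1·(x − 1) + 1·(y − 2) = 0.
Expanding: -x + y - 1 = 0.


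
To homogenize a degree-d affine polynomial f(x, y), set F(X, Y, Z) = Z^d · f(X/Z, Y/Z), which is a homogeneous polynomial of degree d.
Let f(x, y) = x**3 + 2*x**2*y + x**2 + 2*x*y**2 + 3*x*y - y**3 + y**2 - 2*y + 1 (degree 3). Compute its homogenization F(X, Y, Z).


F(X, Y, Z) = X**3 + 2*X**2*Y + X**2*Z + 2*X*Y**2 + 3*X*Y*Z - Y**3 + Y**2*Z - 2*Y*Z**2 + Z**3

deg(f) = 3.
Substitute x = X/Z, y = Y/Z into f, then multiply by Z^3.
  monomial 1·x^3·y^0 ↦ 1·X^3·Y^0·Z^0.
  monomial 2·x^2·y^1 ↦ 2·X^2·Y^1·Z^0.
  monomial 1·x^2·y^0 ↦ 1·X^2·Y^0·Z^1.
  monomial 2·x^1·y^2 ↦ 2·X^1·Y^2·Z^0.
  monomial 3·x^1·y^1 ↦ 3·X^1·Y^1·Z^1.
  monomial -1·x^0·y^3 ↦ -1·X^0·Y^3·Z^0.
  monomial 1·x^0·y^2 ↦ 1·X^0·Y^2·Z^1.
  monomial -2·x^0·y^1 ↦ -2·X^0·Y^1·Z^2.
  monomial 1·x^0·y^0 ↦ 1·X^0·Y^0·Z^3.
Collecting: F(X, Y, Z) = X**3 + 2*X**2*Y + X**2*Z + 2*X*Y**2 + 3*X*Y*Z - Y**3 + Y**2*Z - 2*Y*Z**2 + Z**3.


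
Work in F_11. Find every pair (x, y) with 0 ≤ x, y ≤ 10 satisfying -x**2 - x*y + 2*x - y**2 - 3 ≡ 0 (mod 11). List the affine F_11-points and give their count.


Affine F_11-points: {(1, 4), (1, 6), (2, 2), (2, 7), (4, 0), (4, 7), (6, 6), (6, 10), (8, 4), (8, 10), (9, 0), (9, 2)}; count = 12.

For each of the 121 pairs (x, y) ∈ F_11², evaluate f(x, y) mod 11. Record the zeros.
  x = 0: [0↦8, 1↦7, 2↦4, 3↦10, 4↦3, 5↦5, 6↦5, 7↦3, 8↦10, 9↦4, 10↦7]  zeros at y ∈ ∅
  x = 1: [0↦9, 1↦7, 2↦3, 3↦8, 4↦0, 5↦1, 6↦0, 7↦8, 8↦3, 9↦7, 10↦9]  zeros at y ∈ {4, 6}
  x = 2: [0↦8, 1↦5, 2↦0, 3↦4, 4↦6, 5↦6, 6↦4, 7↦0, 8↦5, 9↦8, 10↦9]  zeros at y ∈ {2, 7}
  x = 3: [0↦5, 1↦1, 2↦6, 3↦9, 4↦10, 5↦9, 6↦6, 7↦1, 8↦5, 9↦7, 10↦7]  zeros at y ∈ ∅
  x = 4: [0↦0, 1↦6, 2↦10, 3↦1, 4↦1, 5↦10, 6↦6, 7↦0, 8↦3, 9↦4, 10↦3]  zeros at y ∈ {0, 7}
  x = 5: [0↦4, 1↦9, 2↦1, 3↦2, 4↦1, 5↦9, 6↦4, 7↦8, 8↦10, 9↦10, 10↦8]  zeros at y ∈ ∅
  x = 6: [0↦6, 1↦10, 2↦1, 3↦1, 4↦10, 5↦6, 6↦0, 7↦3, 8↦4, 9↦3, 10↦0]  zeros at y ∈ {6, 10}
  x = 7: [0↦6, 1↦9, 2↦10, 3↦9, 4↦6, 5↦1, 6↦5, 7↦7, 8↦7, 9↦5, 10↦1]  zeros at y ∈ ∅
  x = 8: [0↦4, 1↦6, 2↦6, 3↦4, 4↦0, 5↦5, 6↦8, 7↦9, 8↦8, 9↦5, 10↦0]  zeros at y ∈ {4, 10}
  x = 9: [0↦0, 1↦1, 2↦0, 3↦8, 4↦3, 5↦7, 6↦9, 7↦9, 8↦7, 9↦3, 10↦8]  zeros at y ∈ {0, 2}
  x = 10: [0↦5, 1↦5, 2↦3, 3↦10, 4↦4, 5↦7, 6↦8, 7↦7, 8↦4, 9↦10, 10↦3]  zeros at y ∈ ∅
Collecting zeros: affine points = {(1, 4), (1, 6), (2, 2), (2, 7), (4, 0), (4, 7), (6, 6), (6, 10), (8, 4), (8, 10), (9, 0), (9, 2)}.
Total count |C(F_11)_aff| = 12.


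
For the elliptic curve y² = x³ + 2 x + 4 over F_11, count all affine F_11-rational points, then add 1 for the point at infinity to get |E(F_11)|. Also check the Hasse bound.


Affine points = {(0, 2), (0, 9), (2, 4), (2, 7), (3, 2), (3, 9), (6, 1), (6, 10), (7, 3), (7, 8), (8, 2), (8, 9), (9, 5), (9, 6), (10, 1), (10, 10)}; affine count = 16; |E(F_11)| = 17.

Discriminant check: Δ ∝ 4a³ + 27b² = 4·2³ + 27·4² = 4·8 + 27·16 ≡ 2 (mod 11). Nonzero ⇒ E is nonsingular.
For each x ∈ F_11, compute rhs = x³ + 2·x + 4 mod 11, then count y ∈ F_11 with y² ≡ rhs.
  x = 0: rhs = 4, matching y values: 2, 9 (2 points).
  x = 1: rhs = 7, matching y values: none (0 points).
  x = 2: rhs = 5, matching y values: 4, 7 (2 points).
  x = 3: rhs = 4, matching y values: 2, 9 (2 points).
  x = 4: rhs = 10, matching y values: none (0 points).
  x = 5: rhs = 7, matching y values: none (0 points).
  x = 6: rhs = 1, matching y values: 1, 10 (2 points).
  x = 7: rhs = 9, matching y values: 3, 8 (2 points).
  x = 8: rhs = 4, matching y values: 2, 9 (2 points).
  x = 9: rhs = 3, matching y values: 5, 6 (2 points).
  x = 10: rhs = 1, matching y values: 1, 10 (2 points).
Total affine count: 16.
Full point count |E(F_11)| = 16 + 1 = 17.
Hasse bound: |17 − (11+1)| = |5| = 5 ≤ 2√11 ≈ 6.6332 ✓.


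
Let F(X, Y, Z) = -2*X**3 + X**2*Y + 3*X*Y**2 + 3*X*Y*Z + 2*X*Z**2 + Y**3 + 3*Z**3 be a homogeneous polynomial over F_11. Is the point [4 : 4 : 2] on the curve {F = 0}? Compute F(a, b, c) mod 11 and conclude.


F(4,4,2) ≡ 3 (mod 11); P is NOT on the curve.

Evaluate F(4, 4, 2) term-by-term (mod 11).
  -2*X**3 ↦ -2·64·1·1 = -128
  X**2*Y ↦ 1·16·4·1 = 64
  3*X*Y**2 ↦ 3·4·16·1 = 192
  3*X*Y*Z ↦ 3·4·4·2 = 96
  2*X*Z**2 ↦ 2·4·1·4 = 32
  Y**3 ↦ 1·1·64·1 = 64
  3*Z**3 ↦ 3·1·1·8 = 24
Sum: F(4, 4, 2) = (-128) + (64) + (192) + (96) + (32) + (64) + (24) = 344.
Reducing mod 11: 344 ≡ 3 (mod 11).
Since F(a, b, c) ≡ 3 ≠ 0 (mod 11), P does NOT lie on the curve.


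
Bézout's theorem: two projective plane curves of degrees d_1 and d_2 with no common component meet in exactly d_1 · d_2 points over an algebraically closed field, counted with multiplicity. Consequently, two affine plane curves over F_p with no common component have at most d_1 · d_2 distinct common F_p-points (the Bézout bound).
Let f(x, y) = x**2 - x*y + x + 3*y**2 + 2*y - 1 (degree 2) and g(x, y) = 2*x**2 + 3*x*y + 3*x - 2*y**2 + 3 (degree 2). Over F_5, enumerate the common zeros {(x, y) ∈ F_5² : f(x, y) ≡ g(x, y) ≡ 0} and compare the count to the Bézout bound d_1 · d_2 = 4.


Common zeros: {(0, 2), (4, 3)}; count = 2; Bézout bound = 4.

deg(f) = 2, deg(g) = 2, so Bézout bound = 4.
Scan x ∈ F_5. For each x, list the y ∈ F_5 with f(x, y) ≡ 0 and those with g(x, y) ≡ 0 (mod 5); the common zeros in that column are the intersection.
  x = 0: f ≡ 0 at y ∈ {2, 4}; g ≡ 0 at y ∈ {2, 3}; common: {2}.
  x = 1: f ≡ 0 at y ∈ {1, 2}; g ≡ 0 at y ∈ ∅; common: ∅.
  x = 2: f ≡ 0 at y ∈ {0}; g ≡ 0 at y ∈ ∅; common: ∅.
  x = 3: f ≡ 0 at y ∈ {3, 4}; g ≡ 0 at y ∈ {0, 2}; common: ∅.
  x = 4: f ≡ 0 at y ∈ {1, 3}; g ≡ 0 at y ∈ {3}; common: {3}.
Collecting: common zeros = {(0, 2), (4, 3)}, so the count is 2.
Comparison with the Bézout bound: 2 ≤ 4 = deg(f)·deg(g), as expected for curves with no common component (the affine F_5-count falls short of the bound because intersections may lie at infinity, over extension fields, or carry multiplicity).


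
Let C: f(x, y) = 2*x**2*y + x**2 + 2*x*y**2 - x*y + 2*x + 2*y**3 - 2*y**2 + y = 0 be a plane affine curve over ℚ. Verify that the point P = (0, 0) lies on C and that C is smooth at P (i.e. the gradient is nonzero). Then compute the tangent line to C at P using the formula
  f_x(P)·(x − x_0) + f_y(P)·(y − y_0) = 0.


Tangent line at P: 2*x + y = 0.

Step 1: f(0, 0) = 0, so P lies on C.
Step 2: partial derivatives
  f_x(x, y) = 4*x*y + 2*x + 2*y**2 - y + 2, f_y(x, y) = 2*x**2 + 4*x*y - x + 6*y**2 - 4*y + 1.
  f_x(P) = 2, f_y(P) = 1 (gradient nonzero, so P is smooth).
Step 3: tangent line at P: 2·(x − 0) + 1·(y − 0) = 0.
Expanding: 2*x + y = 0.


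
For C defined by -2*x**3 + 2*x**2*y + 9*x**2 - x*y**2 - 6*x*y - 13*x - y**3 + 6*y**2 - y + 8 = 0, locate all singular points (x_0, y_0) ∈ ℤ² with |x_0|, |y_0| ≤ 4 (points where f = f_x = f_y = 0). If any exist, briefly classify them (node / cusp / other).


Singular points: {(2, 1)}; classification: node.

Compute partial derivatives:
  f_x = -6*x**2 + 4*x*y + 18*x - y**2 - 6*y - 13.
  f_y = 2*x**2 - 2*x*y - 6*x - 3*y**2 + 12*y - 1.
Scan x_0 ∈ {−4, ..., 4}. For each x_0, f_y(x_0, y) is a polynomial in y; find its integer roots y ∈ {−4, ..., 4}, then test f_x and f at those candidates.
  x = -4: f_y(-4, y) = -3*y**2 + 20*y + 55; no integer root y with |y| ≤ 4.
  x = -3: f_y(-3, y) = -3*y**2 + 18*y + 35; no integer root y with |y| ≤ 4.
  x = -2: f_y(-2, y) = -3*y**2 + 16*y + 19; vanishes at y ∈ {-1}. (-2, -1): f_x = -60 ≠ 0.
  x = -1: f_y(-1, y) = -3*y**2 + 14*y + 7; no integer root y with |y| ≤ 4.
  x = 0: f_y(0, y) = -3*y**2 + 12*y - 1; no integer root y with |y| ≤ 4.
  x = 1: f_y(1, y) = -3*y**2 + 10*y - 5; no integer root y with |y| ≤ 4.
  x = 2: f_y(2, y) = -3*y**2 + 8*y - 5; vanishes at y ∈ {1}. (2, 1): f_x = 0, f = 0 — SINGULAR.
  x = 3: f_y(3, y) = -3*y**2 + 6*y - 1; no integer root y with |y| ≤ 4.
  x = 4: f_y(4, y) = -3*y**2 + 4*y + 7; vanishes at y ∈ {-1}. (4, -1): f_x = -48 ≠ 0.
Only singular point on the grid: (2, 1).
Classify: substitute x = 2 + u, y = 1 + v and expand: f = -2*u**3 + 2*u**2*v - u**2 - u*v**2 - v**3 + v**2.
No constant or linear terms (consistent with a singular point). Quadratic part: -u**2 + v**2. Cubic part: -2*u**3 + 2*u**2*v - u*v**2 - v**3.
The quadratic part v**2 - u**2 = (v − u)(v + u) splits into two distinct linear factors, so there are two distinct tangent lines y − 1 = ±(x − 2) — this is a node (ordinary double point).
Classification: node.


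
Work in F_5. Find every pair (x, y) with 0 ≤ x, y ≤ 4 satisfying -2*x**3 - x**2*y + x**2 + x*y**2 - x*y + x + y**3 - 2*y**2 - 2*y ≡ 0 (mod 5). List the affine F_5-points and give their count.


Affine F_5-points: {(0, 0), (1, 0), (2, 0), (4, 4)}; count = 4.

For each of the 25 pairs (x, y) ∈ F_5², evaluate f(x, y) mod 5. Record the zeros.
  x = 0: [0↦0, 1↦2, 2↦1, 3↦3, 4↦4]  zeros at y ∈ {0}
  x = 1: [0↦0, 1↦1, 2↦1, 3↦1, 4↦2]  zeros at y ∈ {0}
  x = 2: [0↦0, 1↦3, 2↦2, 3↦3, 4↦2]  zeros at y ∈ {0}
  x = 3: [0↦3, 1↦1, 2↦2, 3↦2, 4↦2]  zeros at y ∈ ∅
  x = 4: [0↦2, 1↦3, 2↦4, 3↦1, 4↦0]  zeros at y ∈ {4}
Collecting zeros: affine points = {(0, 0), (1, 0), (2, 0), (4, 4)}.
Total count |C(F_5)_aff| = 4.


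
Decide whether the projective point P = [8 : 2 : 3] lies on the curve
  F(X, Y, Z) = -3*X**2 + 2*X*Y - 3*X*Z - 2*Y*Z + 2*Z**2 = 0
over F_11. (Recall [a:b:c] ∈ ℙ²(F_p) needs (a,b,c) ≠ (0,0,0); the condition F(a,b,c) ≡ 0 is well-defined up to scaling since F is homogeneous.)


F(8,2,3) ≡ 5 (mod 11); P is NOT on the curve.

Evaluate F(8, 2, 3) term-by-term (mod 11).
  -3*X**2 ↦ -3·64·1·1 = -192
  2*X*Y ↦ 2·8·2·1 = 32
  -3*X*Z ↦ -3·8·1·3 = -72
  -2*Y*Z ↦ -2·1·2·3 = -12
  2*Z**2 ↦ 2·1·1·9 = 18
Sum: F(8, 2, 3) = (-192) + (32) + (-72) + (-12) + (18) = -226.
Reducing mod 11: -226 ≡ 5 (mod 11).
Since F(a, b, c) ≡ 5 ≠ 0 (mod 11), P does NOT lie on the curve.


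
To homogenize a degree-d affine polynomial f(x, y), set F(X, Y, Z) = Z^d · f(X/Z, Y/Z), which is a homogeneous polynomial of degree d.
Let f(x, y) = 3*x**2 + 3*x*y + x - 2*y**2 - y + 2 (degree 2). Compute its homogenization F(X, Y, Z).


F(X, Y, Z) = 3*X**2 + 3*X*Y + X*Z - 2*Y**2 - Y*Z + 2*Z**2

deg(f) = 2.
Substitute x = X/Z, y = Y/Z into f, then multiply by Z^2.
  monomial 3·x^2·y^0 ↦ 3·X^2·Y^0·Z^0.
  monomial 3·x^1·y^1 ↦ 3·X^1·Y^1·Z^0.
  monomial 1·x^1·y^0 ↦ 1·X^1·Y^0·Z^1.
  monomial -2·x^0·y^2 ↦ -2·X^0·Y^2·Z^0.
  monomial -1·x^0·y^1 ↦ -1·X^0·Y^1·Z^1.
  monomial 2·x^0·y^0 ↦ 2·X^0·Y^0·Z^2.
Collecting: F(X, Y, Z) = 3*X**2 + 3*X*Y + X*Z - 2*Y**2 - Y*Z + 2*Z**2.


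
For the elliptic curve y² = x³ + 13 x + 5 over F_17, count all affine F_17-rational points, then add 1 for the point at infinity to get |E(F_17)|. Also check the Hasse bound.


Affine points = {(1, 6), (1, 11), (4, 6), (4, 11), (5, 5), (5, 12), (8, 3), (8, 14), (9, 1), (9, 16), (10, 8), (10, 9), (11, 0), (12, 6), (12, 11), (13, 5), (13, 12), (16, 5), (16, 12)}; affine count = 19; |E(F_17)| = 20.

Discriminant check: Δ ∝ 4a³ + 27b² = 4·13³ + 27·5² = 4·2197 + 27·25 ≡ 11 (mod 17). Nonzero ⇒ E is nonsingular.
For each x ∈ F_17, compute rhs = x³ + 13·x + 5 mod 17, then count y ∈ F_17 with y² ≡ rhs.
  x = 0: rhs = 5, matching y values: none (0 points).
  x = 1: rhs = 2, matching y values: 6, 11 (2 points).
  x = 2: rhs = 5, matching y values: none (0 points).
  x = 3: rhs = 3, matching y values: none (0 points).
  x = 4: rhs = 2, matching y values: 6, 11 (2 points).
  x = 5: rhs = 8, matching y values: 5, 12 (2 points).
  x = 6: rhs = 10, matching y values: none (0 points).
  x = 7: rhs = 14, matching y values: none (0 points).
  x = 8: rhs = 9, matching y values: 3, 14 (2 points).
  x = 9: rhs = 1, matching y values: 1, 16 (2 points).
  x = 10: rhs = 13, matching y values: 8, 9 (2 points).
  x = 11: rhs = 0, matching y values: 0 (1 points).
  x = 12: rhs = 2, matching y values: 6, 11 (2 points).
  x = 13: rhs = 8, matching y values: 5, 12 (2 points).
  x = 14: rhs = 7, matching y values: none (0 points).
  x = 15: rhs = 5, matching y values: none (0 points).
  x = 16: rhs = 8, matching y values: 5, 12 (2 points).
Total affine count: 19.
Full point count |E(F_17)| = 19 + 1 = 20.
Hasse bound: |20 − (17+1)| = |2| = 2 ≤ 2√17 ≈ 8.2462 ✓.


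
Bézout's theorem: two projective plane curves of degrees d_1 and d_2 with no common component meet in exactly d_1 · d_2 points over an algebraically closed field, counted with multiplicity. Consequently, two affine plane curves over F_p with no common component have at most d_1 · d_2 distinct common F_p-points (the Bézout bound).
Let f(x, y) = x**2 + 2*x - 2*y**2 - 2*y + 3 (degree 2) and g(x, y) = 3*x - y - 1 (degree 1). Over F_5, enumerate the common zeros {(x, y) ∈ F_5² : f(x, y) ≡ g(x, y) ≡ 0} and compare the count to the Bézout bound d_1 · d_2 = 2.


Common zeros: ∅; count = 0; Bézout bound = 2.

deg(f) = 2, deg(g) = 1, so Bézout bound = 2.
Scan x ∈ F_5. For each x, list the y ∈ F_5 with f(x, y) ≡ 0 and those with g(x, y) ≡ 0 (mod 5); the common zeros in that column are the intersection.
  x = 0: f ≡ 0 at y ∈ ∅; g ≡ 0 at y ∈ {4}; common: ∅.
  x = 1: f ≡ 0 at y ∈ ∅; g ≡ 0 at y ∈ {2}; common: ∅.
  x = 2: f ≡ 0 at y ∈ ∅; g ≡ 0 at y ∈ {0}; common: ∅.
  x = 3: f ≡ 0 at y ∈ ∅; g ≡ 0 at y ∈ {3}; common: ∅.
  x = 4: f ≡ 0 at y ∈ {2}; g ≡ 0 at y ∈ {1}; common: ∅.
Collecting: common zeros = ∅, so the count is 0.
Comparison with the Bézout bound: 0 ≤ 2 = deg(f)·deg(g), as expected for curves with no common component (the affine F_5-count falls short of the bound because intersections may lie at infinity, over extension fields, or carry multiplicity).


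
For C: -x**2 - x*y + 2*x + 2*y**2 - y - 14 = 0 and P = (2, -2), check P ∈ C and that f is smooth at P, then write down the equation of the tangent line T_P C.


Tangent line at P: -11*y - 22 = 0.

Step 1: f(2, -2) = 0, so P lies on C.
Step 2: partial derivatives
  f_x(x, y) = -2*x - y + 2, f_y(x, y) = -x + 4*y - 1.
  f_x(P) = 0, f_y(P) = -11 (gradient nonzero, so P is smooth).
Step 3: tangent line at P: 0·(x − 2) + -11·(y − -2) = 0.
Expanding: -11*y - 22 = 0.


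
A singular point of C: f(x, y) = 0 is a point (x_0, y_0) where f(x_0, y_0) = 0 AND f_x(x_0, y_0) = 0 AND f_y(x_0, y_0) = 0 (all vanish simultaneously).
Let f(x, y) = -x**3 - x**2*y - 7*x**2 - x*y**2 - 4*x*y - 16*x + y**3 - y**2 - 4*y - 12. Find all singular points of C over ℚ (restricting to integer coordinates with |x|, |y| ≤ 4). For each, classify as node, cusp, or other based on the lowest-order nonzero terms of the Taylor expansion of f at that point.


Singular points: {(-2, 0)}; classification: node.

Compute partial derivatives:
  f_x = -3*x**2 - 2*x*y - 14*x - y**2 - 4*y - 16.
  f_y = -x**2 - 2*x*y - 4*x + 3*y**2 - 2*y - 4.
Scan x_0 ∈ {−4, ..., 4}. For each x_0, f_y(x_0, y) is a polynomial in y; find its integer roots y ∈ {−4, ..., 4}, then test f_x and f at those candidates.
  x = -4: f_y(-4, y) = 3*y**2 + 6*y - 4; no integer root y with |y| ≤ 4.
  x = -3: f_y(-3, y) = 3*y**2 + 4*y - 1; no integer root y with |y| ≤ 4.
  x = -2: f_y(-2, y) = 3*y**2 + 2*y; vanishes at y ∈ {0}. (-2, 0): f_x = 0, f = 0 — SINGULAR.
  x = -1: f_y(-1, y) = 3*y**2 - 1; no integer root y with |y| ≤ 4.
  x = 0: f_y(0, y) = 3*y**2 - 2*y - 4; no integer root y with |y| ≤ 4.
  x = 1: f_y(1, y) = 3*y**2 - 4*y - 9; no integer root y with |y| ≤ 4.
  x = 2: f_y(2, y) = 3*y**2 - 6*y - 16; no integer root y with |y| ≤ 4.
  x = 3: f_y(3, y) = 3*y**2 - 8*y - 25; no integer root y with |y| ≤ 4.
  x = 4: f_y(4, y) = 3*y**2 - 10*y - 36; no integer root y with |y| ≤ 4.
Only singular point on the grid: (-2, 0).
Classify: substitute x = -2 + u, y = 0 + v and expand: f = -u**3 - u**2*v - u**2 - u*v**2 + v**3 + v**2.
No constant or linear terms (consistent with a singular point). Quadratic part: -u**2 + v**2. Cubic part: -u**3 - u**2*v - u*v**2 + v**3.
The quadratic part v**2 - u**2 = (v − u)(v + u) splits into two distinct linear factors, so there are two distinct tangent lines y − 0 = ±(x − -2) — this is a node (ordinary double point).
Classification: node.


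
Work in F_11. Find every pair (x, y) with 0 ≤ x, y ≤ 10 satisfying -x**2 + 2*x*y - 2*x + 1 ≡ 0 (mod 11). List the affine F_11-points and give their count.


Affine F_11-points: {(1, 1), (2, 10), (3, 6), (4, 7), (5, 10), (6, 3), (7, 6), (8, 7), (9, 3), (10, 1)}; count = 10.

For each of the 121 pairs (x, y) ∈ F_11², evaluate f(x, y) mod 11. Record the zeros.
  x = 0: [0↦1, 1↦1, 2↦1, 3↦1, 4↦1, 5↦1, 6↦1, 7↦1, 8↦1, 9↦1, 10↦1]  zeros at y ∈ ∅
  x = 1: [0↦9, 1↦0, 2↦2, 3↦4, 4↦6, 5↦8, 6↦10, 7↦1, 8↦3, 9↦5, 10↦7]  zeros at y ∈ {1}
  x = 2: [0↦4, 1↦8, 2↦1, 3↦5, 4↦9, 5↦2, 6↦6, 7↦10, 8↦3, 9↦7, 10↦0]  zeros at y ∈ {10}
  x = 3: [0↦8, 1↦3, 2↦9, 3↦4, 4↦10, 5↦5, 6↦0, 7↦6, 8↦1, 9↦7, 10↦2]  zeros at y ∈ {6}
  x = 4: [0↦10, 1↦7, 2↦4, 3↦1, 4↦9, 5↦6, 6↦3, 7↦0, 8↦8, 9↦5, 10↦2]  zeros at y ∈ {7}
  x = 5: [0↦10, 1↦9, 2↦8, 3↦7, 4↦6, 5↦5, 6↦4, 7↦3, 8↦2, 9↦1, 10↦0]  zeros at y ∈ {10}
  x = 6: [0↦8, 1↦9, 2↦10, 3↦0, 4↦1, 5↦2, 6↦3, 7↦4, 8↦5, 9↦6, 10↦7]  zeros at y ∈ {3}
  x = 7: [0↦4, 1↦7, 2↦10, 3↦2, 4↦5, 5↦8, 6↦0, 7↦3, 8↦6, 9↦9, 10↦1]  zeros at y ∈ {6}
  x = 8: [0↦9, 1↦3, 2↦8, 3↦2, 4↦7, 5↦1, 6↦6, 7↦0, 8↦5, 9↦10, 10↦4]  zeros at y ∈ {7}
  x = 9: [0↦1, 1↦8, 2↦4, 3↦0, 4↦7, 5↦3, 6↦10, 7↦6, 8↦2, 9↦9, 10↦5]  zeros at y ∈ {3}
  x = 10: [0↦2, 1↦0, 2↦9, 3↦7, 4↦5, 5↦3, 6↦1, 7↦10, 8↦8, 9↦6, 10↦4]  zeros at y ∈ {1}
Collecting zeros: affine points = {(1, 1), (2, 10), (3, 6), (4, 7), (5, 10), (6, 3), (7, 6), (8, 7), (9, 3), (10, 1)}.
Total count |C(F_11)_aff| = 10.


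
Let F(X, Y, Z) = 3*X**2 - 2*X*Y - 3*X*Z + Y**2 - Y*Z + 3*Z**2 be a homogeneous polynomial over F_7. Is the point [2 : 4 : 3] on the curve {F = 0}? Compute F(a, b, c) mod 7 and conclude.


F(2,4,3) ≡ 2 (mod 7); P is NOT on the curve.

Evaluate F(2, 4, 3) term-by-term (mod 7).
  3*X**2 ↦ 3·4·1·1 = 12
  -2*X*Y ↦ -2·2·4·1 = -16
  -3*X*Z ↦ -3·2·1·3 = -18
  Y**2 ↦ 1·1·16·1 = 16
  -Y*Z ↦ -1·1·4·3 = -12
  3*Z**2 ↦ 3·1·1·9 = 27
Sum: F(2, 4, 3) = (12) + (-16) + (-18) + (16) + (-12) + (27) = 9.
Reducing mod 7: 9 ≡ 2 (mod 7).
Since F(a, b, c) ≡ 2 ≠ 0 (mod 7), P does NOT lie on the curve.


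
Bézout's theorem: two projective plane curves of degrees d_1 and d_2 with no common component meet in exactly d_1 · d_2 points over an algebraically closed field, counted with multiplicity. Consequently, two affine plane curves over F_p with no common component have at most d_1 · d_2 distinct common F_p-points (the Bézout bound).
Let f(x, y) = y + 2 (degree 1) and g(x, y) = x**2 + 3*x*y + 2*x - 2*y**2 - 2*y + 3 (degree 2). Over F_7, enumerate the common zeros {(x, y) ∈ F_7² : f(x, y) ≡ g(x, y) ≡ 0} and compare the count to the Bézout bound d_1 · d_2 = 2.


Common zeros: ∅; count = 0; Bézout bound = 2.

deg(f) = 1, deg(g) = 2, so Bézout bound = 2.
Scan x ∈ F_7. For each x, list the y ∈ F_7 with f(x, y) ≡ 0 and those with g(x, y) ≡ 0 (mod 7); the common zeros in that column are the intersection.
  x = 0: f ≡ 0 at y ∈ {5}; g ≡ 0 at y ∈ {3}; common: ∅.
  x = 1: f ≡ 0 at y ∈ {5}; g ≡ 0 at y ∈ {2}; common: ∅.
  x = 2: f ≡ 0 at y ∈ {5}; g ≡ 0 at y ∈ ∅; common: ∅.
  x = 3: f ≡ 0 at y ∈ {5}; g ≡ 0 at y ∈ {3, 4}; common: ∅.
  x = 4: f ≡ 0 at y ∈ {5}; g ≡ 0 at y ∈ {1, 4}; common: ∅.
  x = 5: f ≡ 0 at y ∈ {5}; g ≡ 0 at y ∈ {1, 2}; common: ∅.
  x = 6: f ≡ 0 at y ∈ {5}; g ≡ 0 at y ∈ ∅; common: ∅.
Collecting: common zeros = ∅, so the count is 0.
Comparison with the Bézout bound: 0 ≤ 2 = deg(f)·deg(g), as expected for curves with no common component (the affine F_7-count falls short of the bound because intersections may lie at infinity, over extension fields, or carry multiplicity).


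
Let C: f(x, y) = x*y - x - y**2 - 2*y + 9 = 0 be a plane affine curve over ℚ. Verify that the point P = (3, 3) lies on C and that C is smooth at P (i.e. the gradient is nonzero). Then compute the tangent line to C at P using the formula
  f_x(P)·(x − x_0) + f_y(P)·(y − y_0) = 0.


Tangent line at P: 2*x - 5*y + 9 = 0.

Step 1: f(3, 3) = 0, so P lies on C.
Step 2: partial derivatives
  f_x(x, y) = y - 1, f_y(x, y) = x - 2*y - 2.
  f_x(P) = 2, f_y(P) = -5 (gradient nonzero, so P is smooth).
Step 3: tangent line at P: 2·(x − 3) + -5·(y − 3) = 0.
Expanding: 2*x - 5*y + 9 = 0.


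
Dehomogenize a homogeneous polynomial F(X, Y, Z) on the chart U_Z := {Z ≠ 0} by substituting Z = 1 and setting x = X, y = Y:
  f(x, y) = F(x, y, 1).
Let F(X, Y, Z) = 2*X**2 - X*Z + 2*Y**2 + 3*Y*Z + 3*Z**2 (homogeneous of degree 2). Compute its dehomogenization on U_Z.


f(x, y) = 2*x**2 - x + 2*y**2 + 3*y + 3

On U_Z we set Z = 1. Each monomial c·X^i·Y^j·Z^k in F becomes c·x^i·y^j·1^k = c·x^i·y^j.
Substituting Z = 1: F(X, Y, 1) = 2*x**2 - x + 2*y**2 + 3*y + 3.
Note: deg(f) ≤ deg(F) = 2; strict inequality happens when F is divisible by Z (lost terms).


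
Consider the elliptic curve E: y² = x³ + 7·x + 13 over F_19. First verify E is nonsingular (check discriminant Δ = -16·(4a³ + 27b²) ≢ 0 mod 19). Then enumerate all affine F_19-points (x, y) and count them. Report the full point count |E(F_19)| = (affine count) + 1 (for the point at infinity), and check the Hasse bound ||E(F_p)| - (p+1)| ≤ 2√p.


Affine points = {(2, 4), (2, 15), (3, 2), (3, 17), (6, 9), (6, 10), (7, 5), (7, 14), (8, 7), (8, 12), (9, 8), (9, 11), (10, 0), (12, 1), (12, 18), (14, 9), (14, 10), (15, 4), (15, 15), (18, 9), (18, 10)}; affine count = 21; |E(F_19)| = 22.

Discriminant check: Δ ∝ 4a³ + 27b² = 4·7³ + 27·13² = 4·343 + 27·169 ≡ 7 (mod 19). Nonzero ⇒ E is nonsingular.
For each x ∈ F_19, compute rhs = x³ + 7·x + 13 mod 19, then count y ∈ F_19 with y² ≡ rhs.
  x = 0: rhs = 13, matching y values: none (0 points).
  x = 1: rhs = 2, matching y values: none (0 points).
  x = 2: rhs = 16, matching y values: 4, 15 (2 points).
  x = 3: rhs = 4, matching y values: 2, 17 (2 points).
  x = 4: rhs = 10, matching y values: none (0 points).
  x = 5: rhs = 2, matching y values: none (0 points).
  x = 6: rhs = 5, matching y values: 9, 10 (2 points).
  x = 7: rhs = 6, matching y values: 5, 14 (2 points).
  x = 8: rhs = 11, matching y values: 7, 12 (2 points).
  x = 9: rhs = 7, matching y values: 8, 11 (2 points).
  x = 10: rhs = 0, matching y values: 0 (1 points).
  x = 11: rhs = 15, matching y values: none (0 points).
  x = 12: rhs = 1, matching y values: 1, 18 (2 points).
  x = 13: rhs = 2, matching y values: none (0 points).
  x = 14: rhs = 5, matching y values: 9, 10 (2 points).
  x = 15: rhs = 16, matching y values: 4, 15 (2 points).
  x = 16: rhs = 3, matching y values: none (0 points).
  x = 17: rhs = 10, matching y values: none (0 points).
  x = 18: rhs = 5, matching y values: 9, 10 (2 points).
Total affine count: 21.
Full point count |E(F_19)| = 21 + 1 = 22.
Hasse bound: |22 − (19+1)| = |2| = 2 ≤ 2√19 ≈ 8.7178 ✓.


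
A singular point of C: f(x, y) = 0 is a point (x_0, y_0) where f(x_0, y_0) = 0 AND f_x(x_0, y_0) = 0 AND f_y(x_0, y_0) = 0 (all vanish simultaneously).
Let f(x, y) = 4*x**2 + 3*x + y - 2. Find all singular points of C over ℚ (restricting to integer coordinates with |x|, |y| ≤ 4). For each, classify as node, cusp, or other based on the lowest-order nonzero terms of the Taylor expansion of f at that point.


No singular points in the scanned grid; C is smooth there.

Compute partial derivatives:
  f_x = 8*x + 3.
  f_y = 1.
f_y = 1 is a nonzero constant, so f_y never vanishes: no point (x, y) can satisfy f = f_x = f_y = 0. In particular no (x, y) ∈ {−4, ..., 4}² is singular; the curve is smooth.


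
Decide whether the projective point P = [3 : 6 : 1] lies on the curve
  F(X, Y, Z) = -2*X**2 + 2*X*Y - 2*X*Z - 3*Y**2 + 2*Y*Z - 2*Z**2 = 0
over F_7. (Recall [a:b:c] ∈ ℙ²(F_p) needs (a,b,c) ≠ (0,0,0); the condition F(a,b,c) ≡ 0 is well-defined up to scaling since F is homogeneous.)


F(3,6,1) ≡ 5 (mod 7); P is NOT on the curve.

Evaluate F(3, 6, 1) term-by-term (mod 7).
  -2*X**2 ↦ -2·9·1·1 = -18
  2*X*Y ↦ 2·3·6·1 = 36
  -2*X*Z ↦ -2·3·1·1 = -6
  -3*Y**2 ↦ -3·1·36·1 = -108
  2*Y*Z ↦ 2·1·6·1 = 12
  -2*Z**2 ↦ -2·1·1·1 = -2
Sum: F(3, 6, 1) = (-18) + (36) + (-6) + (-108) + (12) + (-2) = -86.
Reducing mod 7: -86 ≡ 5 (mod 7).
Since F(a, b, c) ≡ 5 ≠ 0 (mod 7), P does NOT lie on the curve.


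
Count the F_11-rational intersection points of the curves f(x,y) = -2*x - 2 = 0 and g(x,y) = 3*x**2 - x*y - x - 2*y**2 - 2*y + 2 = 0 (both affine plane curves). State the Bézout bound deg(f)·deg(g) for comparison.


Common zeros: {(10, 7), (10, 9)}; count = 2; Bézout bound = 2.

deg(f) = 1, deg(g) = 2, so Bézout bound = 2.
Scan x ∈ F_11. For each x, list the y ∈ F_11 with f(x, y) ≡ 0 and those with g(x, y) ≡ 0 (mod 11); the common zeros in that column are the intersection.
  x = 0: f ≡ 0 at y ∈ ∅; g ≡ 0 at y ∈ {3, 7}; common: ∅.
  x = 1: f ≡ 0 at y ∈ ∅; g ≡ 0 at y ∈ ∅; common: ∅.
  x = 2: f ≡ 0 at y ∈ ∅; g ≡ 0 at y ∈ ∅; common: ∅.
  x = 3: f ≡ 0 at y ∈ ∅; g ≡ 0 at y ∈ ∅; common: ∅.
  x = 4: f ≡ 0 at y ∈ ∅; g ≡ 0 at y ∈ ∅; common: ∅.
  x = 5: f ≡ 0 at y ∈ ∅; g ≡ 0 at y ∈ {3, 10}; common: ∅.
  x = 6: f ≡ 0 at y ∈ ∅; g ≡ 0 at y ∈ {8, 10}; common: ∅.
  x = 7: f ≡ 0 at y ∈ ∅; g ≡ 0 at y ∈ ∅; common: ∅.
  x = 8: f ≡ 0 at y ∈ ∅; g ≡ 0 at y ∈ {8, 9}; common: ∅.
  x = 9: f ≡ 0 at y ∈ ∅; g ≡ 0 at y ∈ ∅; common: ∅.
  x = 10: f ≡ 0 at y ∈ {0, 1, 2, 3, 4, 5, 6, 7, 8, 9, 10}; g ≡ 0 at y ∈ {7, 9}; common: {7, 9}.
Collecting: common zeros = {(10, 7), (10, 9)}, so the count is 2.
Comparison with the Bézout bound: 2 ≤ 2 = deg(f)·deg(g), as expected for curves with no common component (the bound is attained).


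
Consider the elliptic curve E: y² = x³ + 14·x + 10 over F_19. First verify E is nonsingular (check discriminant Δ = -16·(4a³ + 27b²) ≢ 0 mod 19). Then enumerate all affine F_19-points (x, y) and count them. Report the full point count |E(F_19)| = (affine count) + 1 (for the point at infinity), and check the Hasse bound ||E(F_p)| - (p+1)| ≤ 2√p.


Affine points = {(1, 5), (1, 14), (4, 4), (4, 15), (6, 5), (6, 14), (8, 8), (8, 11), (12, 5), (12, 14), (14, 9), (14, 10), (15, 2), (15, 17), (16, 6), (16, 13)}; affine count = 16; |E(F_19)| = 17.

Discriminant check: Δ ∝ 4a³ + 27b² = 4·14³ + 27·10² = 4·2744 + 27·100 ≡ 15 (mod 19). Nonzero ⇒ E is nonsingular.
For each x ∈ F_19, compute rhs = x³ + 14·x + 10 mod 19, then count y ∈ F_19 with y² ≡ rhs.
  x = 0: rhs = 10, matching y values: none (0 points).
  x = 1: rhs = 6, matching y values: 5, 14 (2 points).
  x = 2: rhs = 8, matching y values: none (0 points).
  x = 3: rhs = 3, matching y values: none (0 points).
  x = 4: rhs = 16, matching y values: 4, 15 (2 points).
  x = 5: rhs = 15, matching y values: none (0 points).
  x = 6: rhs = 6, matching y values: 5, 14 (2 points).
  x = 7: rhs = 14, matching y values: none (0 points).
  x = 8: rhs = 7, matching y values: 8, 11 (2 points).
  x = 9: rhs = 10, matching y values: none (0 points).
  x = 10: rhs = 10, matching y values: none (0 points).
  x = 11: rhs = 13, matching y values: none (0 points).
  x = 12: rhs = 6, matching y values: 5, 14 (2 points).
  x = 13: rhs = 14, matching y values: none (0 points).
  x = 14: rhs = 5, matching y values: 9, 10 (2 points).
  x = 15: rhs = 4, matching y values: 2, 17 (2 points).
  x = 16: rhs = 17, matching y values: 6, 13 (2 points).
  x = 17: rhs = 12, matching y values: none (0 points).
  x = 18: rhs = 14, matching y values: none (0 points).
Total affine count: 16.
Full point count |E(F_19)| = 16 + 1 = 17.
Hasse bound: |17 − (19+1)| = |-3| = 3 ≤ 2√19 ≈ 8.7178 ✓.


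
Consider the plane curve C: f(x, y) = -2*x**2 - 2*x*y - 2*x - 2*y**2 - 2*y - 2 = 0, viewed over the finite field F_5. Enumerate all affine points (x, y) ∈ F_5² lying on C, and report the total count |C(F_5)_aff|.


Affine F_5-points: {(2, 3), (2, 4), (3, 2), (3, 4), (4, 2), (4, 3)}; count = 6.

For each of the 25 pairs (x, y) ∈ F_5², evaluate f(x, y) mod 5. Record the zeros.
  x = 0: [0↦3, 1↦4, 2↦1, 3↦4, 4↦3]  zeros at y ∈ ∅
  x = 1: [0↦4, 1↦3, 2↦3, 3↦4, 4↦1]  zeros at y ∈ ∅
  x = 2: [0↦1, 1↦3, 2↦1, 3↦0, 4↦0]  zeros at y ∈ {3, 4}
  x = 3: [0↦4, 1↦4, 2↦0, 3↦2, 4↦0]  zeros at y ∈ {2, 4}
  x = 4: [0↦3, 1↦1, 2↦0, 3↦0, 4↦1]  zeros at y ∈ {2, 3}
Collecting zeros: affine points = {(2, 3), (2, 4), (3, 2), (3, 4), (4, 2), (4, 3)}.
Total count |C(F_5)_aff| = 6.


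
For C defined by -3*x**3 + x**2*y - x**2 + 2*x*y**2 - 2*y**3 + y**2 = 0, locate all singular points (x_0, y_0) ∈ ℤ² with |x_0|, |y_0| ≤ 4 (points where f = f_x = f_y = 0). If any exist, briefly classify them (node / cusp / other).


Singular points: {(0, 0)}; classification: node.

Compute partial derivatives:
  f_x = -9*x**2 + 2*x*y - 2*x + 2*y**2.
  f_y = x**2 + 4*x*y - 6*y**2 + 2*y.
Scan x_0 ∈ {−4, ..., 4}. For each x_0, f_y(x_0, y) is a polynomial in y; find its integer roots y ∈ {−4, ..., 4}, then test f_x and f at those candidates.
  x = -4: f_y(-4, y) = -6*y**2 - 14*y + 16; no integer root y with |y| ≤ 4.
  x = -3: f_y(-3, y) = -6*y**2 - 10*y + 9; no integer root y with |y| ≤ 4.
  x = -2: f_y(-2, y) = -6*y**2 - 6*y + 4; no integer root y with |y| ≤ 4.
  x = -1: f_y(-1, y) = -6*y**2 - 2*y + 1; no integer root y with |y| ≤ 4.
  x = 0: f_y(0, y) = -6*y**2 + 2*y; vanishes at y ∈ {0}. (0, 0): f_x = 0, f = 0 — SINGULAR.
  x = 1: f_y(1, y) = -6*y**2 + 6*y + 1; no integer root y with |y| ≤ 4.
  x = 2: f_y(2, y) = -6*y**2 + 10*y + 4; vanishes at y ∈ {2}. (2, 2): f_x = -24 ≠ 0.
  x = 3: f_y(3, y) = -6*y**2 + 14*y + 9; no integer root y with |y| ≤ 4.
  x = 4: f_y(4, y) = -6*y**2 + 18*y + 16; no integer root y with |y| ≤ 4.
Only singular point on the grid: (0, 0).
Classify: substitute x = 0 + u, y = 0 + v and expand: f = -3*u**3 + u**2*v - u**2 + 2*u*v**2 - 2*v**3 + v**2.
No constant or linear terms (consistent with a singular point). Quadratic part: -u**2 + v**2. Cubic part: -3*u**3 + u**2*v + 2*u*v**2 - 2*v**3.
The quadratic part v**2 - u**2 = (v − u)(v + u) splits into two distinct linear factors, so there are two distinct tangent lines y − 0 = ±(x − 0) — this is a node (ordinary double point).
Classification: node.


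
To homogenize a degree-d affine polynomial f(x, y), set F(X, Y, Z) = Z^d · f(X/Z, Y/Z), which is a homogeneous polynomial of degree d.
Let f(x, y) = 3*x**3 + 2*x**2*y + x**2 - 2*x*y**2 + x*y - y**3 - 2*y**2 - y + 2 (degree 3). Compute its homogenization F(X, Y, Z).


F(X, Y, Z) = 3*X**3 + 2*X**2*Y + X**2*Z - 2*X*Y**2 + X*Y*Z - Y**3 - 2*Y**2*Z - Y*Z**2 + 2*Z**3

deg(f) = 3.
Substitute x = X/Z, y = Y/Z into f, then multiply by Z^3.
  monomial 3·x^3·y^0 ↦ 3·X^3·Y^0·Z^0.
  monomial 2·x^2·y^1 ↦ 2·X^2·Y^1·Z^0.
  monomial 1·x^2·y^0 ↦ 1·X^2·Y^0·Z^1.
  monomial -2·x^1·y^2 ↦ -2·X^1·Y^2·Z^0.
  monomial 1·x^1·y^1 ↦ 1·X^1·Y^1·Z^1.
  monomial -1·x^0·y^3 ↦ -1·X^0·Y^3·Z^0.
  monomial -2·x^0·y^2 ↦ -2·X^0·Y^2·Z^1.
  monomial -1·x^0·y^1 ↦ -1·X^0·Y^1·Z^2.
  monomial 2·x^0·y^0 ↦ 2·X^0·Y^0·Z^3.
Collecting: F(X, Y, Z) = 3*X**3 + 2*X**2*Y + X**2*Z - 2*X*Y**2 + X*Y*Z - Y**3 - 2*Y**2*Z - Y*Z**2 + 2*Z**3.


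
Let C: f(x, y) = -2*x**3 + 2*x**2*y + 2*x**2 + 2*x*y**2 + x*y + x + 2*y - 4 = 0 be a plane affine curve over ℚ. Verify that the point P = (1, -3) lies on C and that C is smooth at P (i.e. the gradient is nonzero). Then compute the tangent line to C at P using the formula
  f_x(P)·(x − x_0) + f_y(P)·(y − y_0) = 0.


Tangent line at P: 2*x - 7*y - 23 = 0.

Step 1: f(1, -3) = 0, so P lies on C.
Step 2: partial derivatives
  f_x(x, y) = -6*x**2 + 4*x*y + 4*x + 2*y**2 + y + 1, f_y(x, y) = 2*x**2 + 4*x*y + x + 2.
  f_x(P) = 2, f_y(P) = -7 (gradient nonzero, so P is smooth).
Step 3: tangent line at P: 2·(x − 1) + -7·(y − -3) = 0.
Expanding: 2*x - 7*y - 23 = 0.


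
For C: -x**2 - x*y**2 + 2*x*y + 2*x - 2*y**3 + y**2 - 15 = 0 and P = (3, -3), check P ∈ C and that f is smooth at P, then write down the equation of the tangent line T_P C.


Tangent line at P: -19*x - 36*y - 51 = 0.

Step 1: f(3, -3) = 0, so P lies on C.
Step 2: partial derivatives
  f_x(x, y) = -2*x - y**2 + 2*y + 2, f_y(x, y) = -2*x*y + 2*x - 6*y**2 + 2*y.
  f_x(P) = -19, f_y(P) = -36 (gradient nonzero, so P is smooth).
Step 3: tangent line at P: -19·(x − 3) + -36·(y − -3) = 0.
Expanding: -19*x - 36*y - 51 = 0.


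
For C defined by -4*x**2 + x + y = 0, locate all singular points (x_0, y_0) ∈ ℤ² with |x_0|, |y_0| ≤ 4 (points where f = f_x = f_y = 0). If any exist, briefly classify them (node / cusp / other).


No singular points in the scanned grid; C is smooth there.

Compute partial derivatives:
  f_x = 1 - 8*x.
  f_y = 1.
f_y = 1 is a nonzero constant, so f_y never vanishes: no point (x, y) can satisfy f = f_x = f_y = 0. In particular no (x, y) ∈ {−4, ..., 4}² is singular; the curve is smooth.


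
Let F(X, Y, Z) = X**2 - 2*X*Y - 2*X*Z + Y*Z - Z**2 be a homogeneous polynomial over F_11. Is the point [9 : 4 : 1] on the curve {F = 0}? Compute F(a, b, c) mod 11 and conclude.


F(9,4,1) ≡ 5 (mod 11); P is NOT on the curve.

Evaluate F(9, 4, 1) term-by-term (mod 11).
  X**2 ↦ 1·81·1·1 = 81
  -2*X*Y ↦ -2·9·4·1 = -72
  -2*X*Z ↦ -2·9·1·1 = -18
  Y*Z ↦ 1·1·4·1 = 4
  -Z**2 ↦ -1·1·1·1 = -1
Sum: F(9, 4, 1) = (81) + (-72) + (-18) + (4) + (-1) = -6.
Reducing mod 11: -6 ≡ 5 (mod 11).
Since F(a, b, c) ≡ 5 ≠ 0 (mod 11), P does NOT lie on the curve.


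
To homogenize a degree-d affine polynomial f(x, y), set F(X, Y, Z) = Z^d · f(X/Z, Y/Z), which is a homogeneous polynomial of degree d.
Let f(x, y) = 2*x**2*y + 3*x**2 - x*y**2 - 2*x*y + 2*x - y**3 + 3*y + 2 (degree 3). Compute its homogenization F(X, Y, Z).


F(X, Y, Z) = 2*X**2*Y + 3*X**2*Z - X*Y**2 - 2*X*Y*Z + 2*X*Z**2 - Y**3 + 3*Y*Z**2 + 2*Z**3

deg(f) = 3.
Substitute x = X/Z, y = Y/Z into f, then multiply by Z^3.
  monomial 2·x^2·y^1 ↦ 2·X^2·Y^1·Z^0.
  monomial 3·x^2·y^0 ↦ 3·X^2·Y^0·Z^1.
  monomial -1·x^1·y^2 ↦ -1·X^1·Y^2·Z^0.
  monomial -2·x^1·y^1 ↦ -2·X^1·Y^1·Z^1.
  monomial 2·x^1·y^0 ↦ 2·X^1·Y^0·Z^2.
  monomial -1·x^0·y^3 ↦ -1·X^0·Y^3·Z^0.
  monomial 3·x^0·y^1 ↦ 3·X^0·Y^1·Z^2.
  monomial 2·x^0·y^0 ↦ 2·X^0·Y^0·Z^3.
Collecting: F(X, Y, Z) = 2*X**2*Y + 3*X**2*Z - X*Y**2 - 2*X*Y*Z + 2*X*Z**2 - Y**3 + 3*Y*Z**2 + 2*Z**3.


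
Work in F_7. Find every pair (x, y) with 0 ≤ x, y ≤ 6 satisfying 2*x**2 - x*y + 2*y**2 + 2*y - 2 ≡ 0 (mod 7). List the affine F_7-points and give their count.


Affine F_7-points: {(1, 0), (1, 3), (2, 2), (2, 5), (4, 3), (4, 5), (6, 0), (6, 2)}; count = 8.

For each of the 49 pairs (x, y) ∈ F_7², evaluate f(x, y) mod 7. Record the zeros.
  x = 0: [0↦5, 1↦2, 2↦3, 3↦1, 4↦3, 5↦2, 6↦5]  zeros at y ∈ ∅
  x = 1: [0↦0, 1↦3, 2↦3, 3↦0, 4↦1, 5↦6, 6↦1]  zeros at y ∈ {0, 3}
  x = 2: [0↦6, 1↦1, 2↦0, 3↦3, 4↦3, 5↦0, 6↦1]  zeros at y ∈ {2, 5}
  x = 3: [0↦2, 1↦3, 2↦1, 3↦3, 4↦2, 5↦5, 6↦5]  zeros at y ∈ ∅
  x = 4: [0↦2, 1↦2, 2↦6, 3↦0, 4↦5, 5↦0, 6↦6]  zeros at y ∈ {3, 5}
  x = 5: [0↦6, 1↦5, 2↦1, 3↦1, 4↦5, 5↦6, 6↦4]  zeros at y ∈ ∅
  x = 6: [0↦0, 1↦5, 2↦0, 3↦6, 4↦2, 5↦2, 6↦6]  zeros at y ∈ {0, 2}
Collecting zeros: affine points = {(1, 0), (1, 3), (2, 2), (2, 5), (4, 3), (4, 5), (6, 0), (6, 2)}.
Total count |C(F_7)_aff| = 8.
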